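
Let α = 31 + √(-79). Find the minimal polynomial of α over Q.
m_α(x) = x^2 - 62x + 1040

From α - 31 = √(-79), squaring gives (α - 31)^2 = -79, i.e. α^2 - 62α + 961 = -79, so α^2 - 62α + 1040 = 0. The discriminant of x^2 - 62x + 1040 is (-62)^2 - 4·(1040) = 3844 - 4160 = -316, and 4·(-79) is not a perfect square in Q since -79 is squarefree and ≠ 1. Hence x^2 - 62x + 1040 is irreducible over Q and is the minimal polynomial of α.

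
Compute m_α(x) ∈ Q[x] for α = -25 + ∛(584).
m_α(x) = x^3 + 75x^2 + 1875x + 15041

Set β = α + 25 = ∛(584), so β^3 = 584. Then (α + 25)^3 - 584 = 0, i.e. α is a root of g(x) = (x + 25)^3 - 584 = x^3 + 75x^2 + 1875x + 15041. Since g(x) = h(x + 25) where h(x) = x^3 - 584, and h is irreducible over Q (because 584 is not a perfect cube, so h has no rational root, and a monic cubic with no rational root is irreducible), g is also irreducible (irreducibility is preserved under the substitution x → x + 25). Hence m_α(x) = x^3 + 75x^2 + 1875x + 15041.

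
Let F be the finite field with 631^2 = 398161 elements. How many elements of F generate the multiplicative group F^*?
There are φ(398160) = 89856 primitive elements

F_q^* is cyclic of order q - 1 = 398160. A cyclic group of order m has exactly φ(m) generators. Here m = 398160 = 2^4 · 3^2 · 5 · 7 · 79, so the number of primitive elements is φ(398160) = 89856.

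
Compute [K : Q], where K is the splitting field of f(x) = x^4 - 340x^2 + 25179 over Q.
[K : Q] = 4

Solving the quadratic in x^2: x^2 = (340 ± √(340^2 - 4·25179))/2 = (340 ± √14884)/2 = (340 ± 122)/2, giving x^2 = 231 or x^2 = 109. So f(x) = (x^2 - 231)(x^2 - 109) and the roots of f are ±√231, ±√109. Hence the splitting field is K = Q(√231, √109). Since 231 and 109 are distinct squarefree integers > 1, their product 25179 is not a perfect square, so √109 ∉ Q(√231). By the tower law [K:Q] = [Q(√231,√109):Q(√231)] · [Q(√231):Q] = 2 · 2 = 4.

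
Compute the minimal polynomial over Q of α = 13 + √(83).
m_α(x) = x^2 - 26x + 86

From α - 13 = √(83), squaring gives (α - 13)^2 = 83, i.e. α^2 - 26α + 169 = 83, so α^2 - 26α + 86 = 0. The discriminant of x^2 - 26x + 86 is (-26)^2 - 4·(86) = 676 - 344 = 332, and 4·(83) is not a perfect square in Q since 83 is squarefree and ≠ 1. Hence x^2 - 26x + 86 is irreducible over Q and is the minimal polynomial of α.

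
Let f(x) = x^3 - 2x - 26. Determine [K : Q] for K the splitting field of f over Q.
[K : Q] = 6

By the rational root test, any rational root of the monic integer polynomial f(x) = x^3 - 2x - 26 must be an integer dividing the constant term -26, i.e. one of ±{1, 2, 13, 26}. Evaluating: f(1) = -27, f(-1) = -25, f(2) = -22, f(-2) = -30, f(13) = 2145, f(-13) = -2197, f(26) = 17498, f(-26) = -17550; none is 0, so f has no rational root and is therefore irreducible over Q (a cubic with no linear factor over a field is irreducible). For an irreducible cubic, the Galois group is A_3 or S_3 according as the discriminant disc(f) = -4a^3 - 27b^2 = -4·(-2)^3 - 27·(-26)^2 = -18220 is or is not a square in Q. Here disc(f) = -18220 is not a perfect square in Q, so the Galois group of f over Q is not contained in A_3 and must be all of S_3. The splitting field has degree |S_3| = 6 over Q, so [K : Q] = 6.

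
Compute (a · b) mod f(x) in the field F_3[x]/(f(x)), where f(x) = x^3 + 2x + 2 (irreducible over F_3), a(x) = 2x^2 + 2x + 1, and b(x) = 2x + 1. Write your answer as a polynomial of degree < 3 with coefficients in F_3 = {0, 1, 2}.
a · b ≡ 2x + 2 (mod f(x))

Multiply in F_3[x]: a(x)·b(x) = (2x^2 + 2x + 1)·(2x + 1) = x^3 + x + 1. This has degree ≥ 3, so divide by f(x) over F_3: x^3 + x + 1 = (1)·(x^3 + 2x + 2) + (2x + 2). Hence a·b ≡ 2x + 2 (mod f). (F_3[x]/(f) is a field with 3^3 = 27 elements since f is irreducible of degree 3.)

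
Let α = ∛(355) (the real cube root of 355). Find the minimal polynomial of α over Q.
m_α(x) = x^3 - 355

α satisfies α^3 = 355, so x^3 - 355 annihilates α. By the rational root test, a rational root p/q (in lowest terms) of x^3 - 355 would satisfy p^3 = 355 q^3, forcing q = 1 and p^3 = 355; but 355 is not a perfect cube, contradiction. A monic cubic over Q with no rational root is irreducible (any nontrivial factorization would include a linear factor). Hence x^3 - 355 is the minimal polynomial of α, and in particular [Q(α):Q] = 3.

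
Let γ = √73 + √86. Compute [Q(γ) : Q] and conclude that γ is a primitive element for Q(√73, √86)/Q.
[Q(γ) : Q] = 4 (equivalently, Q(γ) = Q(√73, √86))

Obviously Q(γ) ⊆ Q(√73, √86), and [Q(√73, √86):Q] = 4 (since 73, 86 are distinct squarefree integers > 1 with 6278 not a perfect square). To show equality we compute the minimal polynomial of γ. From γ = √73 + √86: γ^2 = 73 + 2√(6278) + 86 = 159 + 2√(6278), so γ^2 - 159 = 2√(6278); squaring, (γ^2 - 159)^2 = 4·6278, i.e. γ^4 - 318γ^2 + 25281 - 25112 = 0, i.e. γ^4 - 318γ^2 + 169 = 0. So γ is a root of x^4 - 318x^2 + 169. This polynomial is irreducible over Q: it has no rational root (each ±√73 ± √86 is irrational), and any factorization into two quadratics over Q would force √(6278) ∈ Q (pairing opposite roots) or √73, √86 ∈ Q (other pairings), all impossible. Hence [Q(γ):Q] = 4 = [Q(√73, √86):Q], so Q(γ) = Q(√73, √86).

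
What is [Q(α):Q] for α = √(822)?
[Q(α):Q] = 2

[Q(α):Q] equals the degree of the minimal polynomial of α. Here α^2 = 822 and x^2 - 822 is irreducible (d = 822 is squarefree, ≠ 1, hence not a square), so deg(m_α) = 2. Thus [Q(α):Q] = 2.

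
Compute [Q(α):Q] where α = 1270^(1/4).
[Q(α):Q] = 4

α is a root of x^4 - 1270. By Eisenstein's criterion at the prime p = 2 (which divides the constant term 1270 but p^2 = 4 does not, since 1270 is squarefree), x^4 - 1270 is irreducible over Q. Hence [Q(α):Q] = 4.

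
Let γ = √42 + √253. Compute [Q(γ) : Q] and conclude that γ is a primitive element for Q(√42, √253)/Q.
[Q(γ) : Q] = 4 (equivalently, Q(γ) = Q(√42, √253))

Obviously Q(γ) ⊆ Q(√42, √253), and [Q(√42, √253):Q] = 4 (since 42, 253 are distinct squarefree integers > 1 with 10626 not a perfect square). To show equality we compute the minimal polynomial of γ. From γ = √42 + √253: γ^2 = 42 + 2√(10626) + 253 = 295 + 2√(10626), so γ^2 - 295 = 2√(10626); squaring, (γ^2 - 295)^2 = 4·10626, i.e. γ^4 - 590γ^2 + 87025 - 42504 = 0, i.e. γ^4 - 590γ^2 + 44521 = 0. So γ is a root of x^4 - 590x^2 + 44521. This polynomial is irreducible over Q: it has no rational root (each ±√42 ± √253 is irrational), and any factorization into two quadratics over Q would force √(10626) ∈ Q (pairing opposite roots) or √42, √253 ∈ Q (other pairings), all impossible. Hence [Q(γ):Q] = 4 = [Q(√42, √253):Q], so Q(γ) = Q(√42, √253).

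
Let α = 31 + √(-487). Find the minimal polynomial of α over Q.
m_α(x) = x^2 - 62x + 1448

From α - 31 = √(-487), squaring gives (α - 31)^2 = -487, i.e. α^2 - 62α + 961 = -487, so α^2 - 62α + 1448 = 0. The discriminant of x^2 - 62x + 1448 is (-62)^2 - 4·(1448) = 3844 - 5792 = -1948, and 4·(-487) is not a perfect square in Q since -487 is squarefree and ≠ 1. Hence x^2 - 62x + 1448 is irreducible over Q and is the minimal polynomial of α.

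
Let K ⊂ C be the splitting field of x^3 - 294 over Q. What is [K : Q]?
[K : Q] = 6

The roots of x^3 - 294 are ∛294, ω∛294, ω^2∛294 where ω = e^(2πi/3) is a primitive cube root of unity, so K = Q(∛294, ω). Now [Q(∛294):Q] = 3 (since 294 is not a perfect cube, x^3 - 294 is irreducible) and [Q(ω):Q] = 2. Both 2 and 3 divide [K:Q], and [K:Q] ≤ 3·2 = 6, so [K:Q] = 6. (Equivalently: Q(∛294) ⊂ R but ω ∉ R, so [K : Q(∛294)] = 2.)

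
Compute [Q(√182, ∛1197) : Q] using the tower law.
[Q(√182, ∛1197) : Q] = 6

Let L = Q(√182, ∛1197). Since Q(√182) ⊂ L and [Q(√182):Q] = 2, the tower law gives 2 | [L:Q]. Likewise Q(∛1197) ⊂ L with [Q(∛1197):Q] = 3 (because 1197 is not a perfect cube), so 3 | [L:Q]. As gcd(2,3) = 1, [L:Q] is divisible by 6. Conversely L is generated over Q by √182 and ∛1197, so [L:Q] ≤ 2·3 = 6. Therefore [Q(√182, ∛1197) : Q] = 6.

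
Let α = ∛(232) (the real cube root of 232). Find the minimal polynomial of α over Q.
m_α(x) = x^3 - 232

α satisfies α^3 = 232, so x^3 - 232 annihilates α. By the rational root test, a rational root p/q (in lowest terms) of x^3 - 232 would satisfy p^3 = 232 q^3, forcing q = 1 and p^3 = 232; but 232 is not a perfect cube, contradiction. A monic cubic over Q with no rational root is irreducible (any nontrivial factorization would include a linear factor). Hence x^3 - 232 is the minimal polynomial of α, and in particular [Q(α):Q] = 3.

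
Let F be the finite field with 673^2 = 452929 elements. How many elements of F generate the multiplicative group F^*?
There are φ(452928) = 129024 primitive elements

F_q^* is cyclic of order q - 1 = 452928. A cyclic group of order m has exactly φ(m) generators. Here m = 452928 = 2^6 · 3 · 7 · 337, so the number of primitive elements is φ(452928) = 129024.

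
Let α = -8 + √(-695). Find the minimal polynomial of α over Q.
m_α(x) = x^2 + 16x + 759

From α + 8 = √(-695), squaring gives (α + 8)^2 = -695, i.e. α^2 + 16α + 64 = -695, so α^2 + 16α + 759 = 0. The discriminant of x^2 + 16x + 759 is (16)^2 - 4·(759) = 256 - 3036 = -2780, and 4·(-695) is not a perfect square in Q since -695 is squarefree and ≠ 1. Hence x^2 + 16x + 759 is irreducible over Q and is the minimal polynomial of α.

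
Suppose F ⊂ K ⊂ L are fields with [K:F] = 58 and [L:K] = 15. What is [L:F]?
[L:F] = 870

The tower law says that for any tower of field extensions F ⊂ K ⊂ L with finite degrees, [L:F] = [L:K] · [K:F]. Here this gives [L:F] = 15 · 58 = 870.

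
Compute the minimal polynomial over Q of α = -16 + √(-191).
m_α(x) = x^2 + 32x + 447

From α + 16 = √(-191), squaring gives (α + 16)^2 = -191, i.e. α^2 + 32α + 256 = -191, so α^2 + 32α + 447 = 0. The discriminant of x^2 + 32x + 447 is (32)^2 - 4·(447) = 1024 - 1788 = -764, and 4·(-191) is not a perfect square in Q since -191 is squarefree and ≠ 1. Hence x^2 + 32x + 447 is irreducible over Q and is the minimal polynomial of α.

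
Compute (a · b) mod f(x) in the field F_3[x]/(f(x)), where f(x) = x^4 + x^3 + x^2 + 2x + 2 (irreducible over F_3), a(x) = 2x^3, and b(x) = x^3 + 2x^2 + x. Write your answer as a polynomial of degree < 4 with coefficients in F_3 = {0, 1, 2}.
a · b ≡ 2x^3 + 1 (mod f(x))

Multiply in F_3[x]: a(x)·b(x) = (2x^3)·(x^3 + 2x^2 + x) = 2x^6 + x^5 + 2x^4. This has degree ≥ 4, so divide by f(x) over F_3: 2x^6 + x^5 + 2x^4 = (2x^2 + 2x + 1)·(x^4 + x^3 + x^2 + 2x + 2) + (2x^3 + 1). Hence a·b ≡ 2x^3 + 1 (mod f). (F_3[x]/(f) is a field with 3^4 = 81 elements since f is irreducible of degree 4.)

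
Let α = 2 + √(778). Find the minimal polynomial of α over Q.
m_α(x) = x^2 - 4x - 774

From α - 2 = √(778), squaring gives (α - 2)^2 = 778, i.e. α^2 - 4α + 4 = 778, so α^2 - 4α - 774 = 0. The discriminant of x^2 - 4x - 774 is (-4)^2 - 4·(-774) = 16 + 3096 = 3112, and 4·(778) is not a perfect square in Q since 778 is squarefree and ≠ 1. Hence x^2 - 4x - 774 is irreducible over Q and is the minimal polynomial of α.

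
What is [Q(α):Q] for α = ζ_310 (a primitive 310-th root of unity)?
[Q(α):Q] = 120

The minimal polynomial of ζ_310 over Q is the 310-th cyclotomic polynomial Φ_310(x), which is irreducible over Q and has degree φ(310) = 120. Hence [Q(α):Q] = φ(310) = 120.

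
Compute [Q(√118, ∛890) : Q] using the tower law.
[Q(√118, ∛890) : Q] = 6

Let L = Q(√118, ∛890). Since Q(√118) ⊂ L and [Q(√118):Q] = 2, the tower law gives 2 | [L:Q]. Likewise Q(∛890) ⊂ L with [Q(∛890):Q] = 3 (because 890 is not a perfect cube), so 3 | [L:Q]. As gcd(2,3) = 1, [L:Q] is divisible by 6. Conversely L is generated over Q by √118 and ∛890, so [L:Q] ≤ 2·3 = 6. Therefore [Q(√118, ∛890) : Q] = 6.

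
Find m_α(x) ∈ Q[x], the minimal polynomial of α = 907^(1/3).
m_α(x) = x^3 - 907

α satisfies α^3 = 907, so x^3 - 907 annihilates α. By the rational root test, a rational root p/q (in lowest terms) of x^3 - 907 would satisfy p^3 = 907 q^3, forcing q = 1 and p^3 = 907; but 907 is not a perfect cube, contradiction. A monic cubic over Q with no rational root is irreducible (any nontrivial factorization would include a linear factor). Hence x^3 - 907 is the minimal polynomial of α, and in particular [Q(α):Q] = 3.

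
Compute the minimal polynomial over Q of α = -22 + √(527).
m_α(x) = x^2 + 44x - 43

From α + 22 = √(527), squaring gives (α + 22)^2 = 527, i.e. α^2 + 44α + 484 = 527, so α^2 + 44α - 43 = 0. The discriminant of x^2 + 44x - 43 is (44)^2 - 4·(-43) = 1936 + 172 = 2108, and 4·(527) is not a perfect square in Q since 527 is squarefree and ≠ 1. Hence x^2 + 44x - 43 is irreducible over Q and is the minimal polynomial of α.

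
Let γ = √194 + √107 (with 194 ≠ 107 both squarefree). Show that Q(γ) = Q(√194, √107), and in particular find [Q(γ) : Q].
[Q(γ) : Q] = 4 (equivalently, Q(γ) = Q(√194, √107))

Obviously Q(γ) ⊆ Q(√194, √107), and [Q(√194, √107):Q] = 4 (since 194, 107 are distinct squarefree integers > 1 with 20758 not a perfect square). To show equality we compute the minimal polynomial of γ. From γ = √194 + √107: γ^2 = 194 + 2√(20758) + 107 = 301 + 2√(20758), so γ^2 - 301 = 2√(20758); squaring, (γ^2 - 301)^2 = 4·20758, i.e. γ^4 - 602γ^2 + 90601 - 83032 = 0, i.e. γ^4 - 602γ^2 + 7569 = 0. So γ is a root of x^4 - 602x^2 + 7569. This polynomial is irreducible over Q: it has no rational root (each ±√194 ± √107 is irrational), and any factorization into two quadratics over Q would force √(20758) ∈ Q (pairing opposite roots) or √194, √107 ∈ Q (other pairings), all impossible. Hence [Q(γ):Q] = 4 = [Q(√194, √107):Q], so Q(γ) = Q(√194, √107).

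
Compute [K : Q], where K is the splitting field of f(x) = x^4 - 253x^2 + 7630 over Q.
[K : Q] = 4

Solving the quadratic in x^2: x^2 = (253 ± √(253^2 - 4·7630))/2 = (253 ± √33489)/2 = (253 ± 183)/2, giving x^2 = 218 or x^2 = 35. So f(x) = (x^2 - 218)(x^2 - 35) and the roots of f are ±√218, ±√35. Hence the splitting field is K = Q(√218, √35). Since 218 and 35 are distinct squarefree integers > 1, their product 7630 is not a perfect square, so √35 ∉ Q(√218). By the tower law [K:Q] = [Q(√218,√35):Q(√218)] · [Q(√218):Q] = 2 · 2 = 4.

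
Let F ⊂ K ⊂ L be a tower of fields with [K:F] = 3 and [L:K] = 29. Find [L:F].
[L:F] = 87

The tower law says that for any tower of field extensions F ⊂ K ⊂ L with finite degrees, [L:F] = [L:K] · [K:F]. Here this gives [L:F] = 29 · 3 = 87.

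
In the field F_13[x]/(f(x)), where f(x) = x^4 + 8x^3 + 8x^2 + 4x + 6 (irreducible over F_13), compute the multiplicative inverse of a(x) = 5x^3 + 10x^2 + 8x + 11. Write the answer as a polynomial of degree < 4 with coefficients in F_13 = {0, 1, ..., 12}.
a(x)^(-1) ≡ 8x^3 + 12x^2 + 11x + 11 (mod f(x))

Since f is irreducible over F_13, F_13[x]/(f) is a field and a(x) ≠ 0 has an inverse. Apply the extended Euclidean algorithm to f(x) and a(x) in F_13[x]: f(x) = (8x + 9)·a(x) + (10x^2 + 11);  a(x) = (7x + 1)·(10x^2 + 11) + (9x);  (10x^2 + 11) = (4x)·(9x) + (11). The last nonzero remainder is the constant 11 = gcd(f, a) in F_13. Back-substituting through the division chain expresses 11 = s(x)·a(x) + t(x)·f(x) with s(x) ≡ 10x^3 + 2x^2 + 4x + 4 (mod f), so (10x^3 + 2x^2 + 4x + 4)·a(x) ≡ 11 (mod f). Multiplying by 11^(-1) ≡ 6 in F_13 gives a(x)^(-1) ≡ 6·(10x^3 + 2x^2 + 4x + 4) ≡ 8x^3 + 12x^2 + 11x + 11 (mod f). Check: (5x^3 + 10x^2 + 8x + 11)·(8x^3 + 12x^2 + 11x + 11) = x^6 + 10x^5 + 5x^4 + 11x^3 + 5x^2 + x + 4 ≡ 1 (mod x^4 + 8x^3 + 8x^2 + 4x + 6).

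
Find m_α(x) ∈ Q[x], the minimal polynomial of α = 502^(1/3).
m_α(x) = x^3 - 502

α satisfies α^3 = 502, so x^3 - 502 annihilates α. By the rational root test, a rational root p/q (in lowest terms) of x^3 - 502 would satisfy p^3 = 502 q^3, forcing q = 1 and p^3 = 502; but 502 is not a perfect cube, contradiction. A monic cubic over Q with no rational root is irreducible (any nontrivial factorization would include a linear factor). Hence x^3 - 502 is the minimal polynomial of α, and in particular [Q(α):Q] = 3.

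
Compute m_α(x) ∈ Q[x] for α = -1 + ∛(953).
m_α(x) = x^3 + 3x^2 + 3x - 952

Set β = α + 1 = ∛(953), so β^3 = 953. Then (α + 1)^3 - 953 = 0, i.e. α is a root of g(x) = (x + 1)^3 - 953 = x^3 + 3x^2 + 3x - 952. Since g(x) = h(x + 1) where h(x) = x^3 - 953, and h is irreducible over Q (because 953 is not a perfect cube, so h has no rational root, and a monic cubic with no rational root is irreducible), g is also irreducible (irreducibility is preserved under the substitution x → x + 1). Hence m_α(x) = x^3 + 3x^2 + 3x - 952.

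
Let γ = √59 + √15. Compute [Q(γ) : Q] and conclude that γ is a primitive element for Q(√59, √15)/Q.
[Q(γ) : Q] = 4 (equivalently, Q(γ) = Q(√59, √15))

Obviously Q(γ) ⊆ Q(√59, √15), and [Q(√59, √15):Q] = 4 (since 59, 15 are distinct squarefree integers > 1 with 885 not a perfect square). To show equality we compute the minimal polynomial of γ. From γ = √59 + √15: γ^2 = 59 + 2√(885) + 15 = 74 + 2√(885), so γ^2 - 74 = 2√(885); squaring, (γ^2 - 74)^2 = 4·885, i.e. γ^4 - 148γ^2 + 5476 - 3540 = 0, i.e. γ^4 - 148γ^2 + 1936 = 0. So γ is a root of x^4 - 148x^2 + 1936. This polynomial is irreducible over Q: it has no rational root (each ±√59 ± √15 is irrational), and any factorization into two quadratics over Q would force √(885) ∈ Q (pairing opposite roots) or √59, √15 ∈ Q (other pairings), all impossible. Hence [Q(γ):Q] = 4 = [Q(√59, √15):Q], so Q(γ) = Q(√59, √15).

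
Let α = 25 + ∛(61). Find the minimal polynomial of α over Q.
m_α(x) = x^3 - 75x^2 + 1875x - 15686

Set β = α - 25 = ∛(61), so β^3 = 61. Then (α - 25)^3 - 61 = 0, i.e. α is a root of g(x) = (x - 25)^3 - 61 = x^3 - 75x^2 + 1875x - 15686. Since g(x) = h(x - 25) where h(x) = x^3 - 61, and h is irreducible over Q (because 61 is not a perfect cube, so h has no rational root, and a monic cubic with no rational root is irreducible), g is also irreducible (irreducibility is preserved under the substitution x → x - 25). Hence m_α(x) = x^3 - 75x^2 + 1875x - 15686.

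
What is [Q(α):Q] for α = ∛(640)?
[Q(α):Q] = 3

The minimal polynomial of α is x^3 - 640, irreducible over Q since 640 is not a perfect cube (so x^3 - 640 has no rational root). Hence [Q(α):Q] = deg(m_α) = 3.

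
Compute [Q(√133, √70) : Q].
[Q(√133, √70) : Q] = 4

[Q(√133):Q] = 2 (min poly x^2 - 133, irreducible since 133 is squarefree > 1). For the top step, suppose √70 ∈ Q(√133), say √70 = c + d√133 with c, d ∈ Q. Squaring: 70 = c^2 + 133d^2 + 2cd√133. Since √133 ∉ Q this forces 2cd = 0. If d = 0 then √70 = c ∈ Q, contradicting 70 squarefree > 1. If c = 0 then 70 = 133d^2, so 133·70 = (133d)^2 is a perfect square in Q — but 133·70 = 9310 is not a perfect square (since 133 and 70 are distinct squarefree integers). Contradiction. Hence √70 ∉ Q(√133), so x^2 - 70 stays irreducible over Q(√133) and [Q(√133, √70) : Q(√133)] = 2. By the tower law, [Q(√133, √70) : Q] = 2 · 2 = 4.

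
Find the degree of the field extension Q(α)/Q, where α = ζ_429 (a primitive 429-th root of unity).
[Q(α):Q] = 240

The minimal polynomial of ζ_429 over Q is the 429-th cyclotomic polynomial Φ_429(x), which is irreducible over Q and has degree φ(429) = 240. Hence [Q(α):Q] = φ(429) = 240.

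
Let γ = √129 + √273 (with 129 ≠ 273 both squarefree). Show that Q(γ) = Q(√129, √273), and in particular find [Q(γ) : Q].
[Q(γ) : Q] = 4 (equivalently, Q(γ) = Q(√129, √273))

Obviously Q(γ) ⊆ Q(√129, √273), and [Q(√129, √273):Q] = 4 (since 129, 273 are distinct squarefree integers > 1 with 35217 not a perfect square). To show equality we compute the minimal polynomial of γ. From γ = √129 + √273: γ^2 = 129 + 2√(35217) + 273 = 402 + 2√(35217), so γ^2 - 402 = 2√(35217); squaring, (γ^2 - 402)^2 = 4·35217, i.e. γ^4 - 804γ^2 + 161604 - 140868 = 0, i.e. γ^4 - 804γ^2 + 20736 = 0. So γ is a root of x^4 - 804x^2 + 20736. This polynomial is irreducible over Q: it has no rational root (each ±√129 ± √273 is irrational), and any factorization into two quadratics over Q would force √(35217) ∈ Q (pairing opposite roots) or √129, √273 ∈ Q (other pairings), all impossible. Hence [Q(γ):Q] = 4 = [Q(√129, √273):Q], so Q(γ) = Q(√129, √273).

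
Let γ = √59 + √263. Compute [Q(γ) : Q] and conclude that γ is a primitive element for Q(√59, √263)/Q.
[Q(γ) : Q] = 4 (equivalently, Q(γ) = Q(√59, √263))

Obviously Q(γ) ⊆ Q(√59, √263), and [Q(√59, √263):Q] = 4 (since 59, 263 are distinct squarefree integers > 1 with 15517 not a perfect square). To show equality we compute the minimal polynomial of γ. From γ = √59 + √263: γ^2 = 59 + 2√(15517) + 263 = 322 + 2√(15517), so γ^2 - 322 = 2√(15517); squaring, (γ^2 - 322)^2 = 4·15517, i.e. γ^4 - 644γ^2 + 103684 - 62068 = 0, i.e. γ^4 - 644γ^2 + 41616 = 0. So γ is a root of x^4 - 644x^2 + 41616. This polynomial is irreducible over Q: it has no rational root (each ±√59 ± √263 is irrational), and any factorization into two quadratics over Q would force √(15517) ∈ Q (pairing opposite roots) or √59, √263 ∈ Q (other pairings), all impossible. Hence [Q(γ):Q] = 4 = [Q(√59, √263):Q], so Q(γ) = Q(√59, √263).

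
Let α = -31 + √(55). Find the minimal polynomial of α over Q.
m_α(x) = x^2 + 62x + 906

From α + 31 = √(55), squaring gives (α + 31)^2 = 55, i.e. α^2 + 62α + 961 = 55, so α^2 + 62α + 906 = 0. The discriminant of x^2 + 62x + 906 is (62)^2 - 4·(906) = 3844 - 3624 = 220, and 4·(55) is not a perfect square in Q since 55 is squarefree and ≠ 1. Hence x^2 + 62x + 906 is irreducible over Q and is the minimal polynomial of α.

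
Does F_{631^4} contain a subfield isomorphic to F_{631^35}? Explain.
No: F_{631^35} is not a subfield of F_{631^4}

F_{p^m} embeds in F_{p^n} iff m | n. Here 35 ∤ 4 (since 4 = 0·35 + 4 with remainder 4 ≠ 0), so F_{631^35} is not a subfield of F_{631^4}. Equivalently: if it were, the tower law would give 35 = [F_{631^35}:F_631] dividing [F_{631^4}:F_631] = 4, contradiction.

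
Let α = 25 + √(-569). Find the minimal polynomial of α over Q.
m_α(x) = x^2 - 50x + 1194

From α - 25 = √(-569), squaring gives (α - 25)^2 = -569, i.e. α^2 - 50α + 625 = -569, so α^2 - 50α + 1194 = 0. The discriminant of x^2 - 50x + 1194 is (-50)^2 - 4·(1194) = 2500 - 4776 = -2276, and 4·(-569) is not a perfect square in Q since -569 is squarefree and ≠ 1. Hence x^2 - 50x + 1194 is irreducible over Q and is the minimal polynomial of α.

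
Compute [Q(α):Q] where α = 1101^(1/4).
[Q(α):Q] = 4

α is a root of x^4 - 1101. By Eisenstein's criterion at the prime p = 3 (which divides the constant term 1101 but p^2 = 9 does not, since 1101 is squarefree), x^4 - 1101 is irreducible over Q. Hence [Q(α):Q] = 4.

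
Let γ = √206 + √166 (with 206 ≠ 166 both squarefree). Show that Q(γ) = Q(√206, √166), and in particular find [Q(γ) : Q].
[Q(γ) : Q] = 4 (equivalently, Q(γ) = Q(√206, √166))

Obviously Q(γ) ⊆ Q(√206, √166), and [Q(√206, √166):Q] = 4 (since 206, 166 are distinct squarefree integers > 1 with 34196 not a perfect square). To show equality we compute the minimal polynomial of γ. From γ = √206 + √166: γ^2 = 206 + 2√(34196) + 166 = 372 + 2√(34196), so γ^2 - 372 = 2√(34196); squaring, (γ^2 - 372)^2 = 4·34196, i.e. γ^4 - 744γ^2 + 138384 - 136784 = 0, i.e. γ^4 - 744γ^2 + 1600 = 0. So γ is a root of x^4 - 744x^2 + 1600. This polynomial is irreducible over Q: it has no rational root (each ±√206 ± √166 is irrational), and any factorization into two quadratics over Q would force √(34196) ∈ Q (pairing opposite roots) or √206, √166 ∈ Q (other pairings), all impossible. Hence [Q(γ):Q] = 4 = [Q(√206, √166):Q], so Q(γ) = Q(√206, √166).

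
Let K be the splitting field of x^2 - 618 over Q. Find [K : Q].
[K : Q] = 2

f(x) = x^2 - 618 factors as (x - √618)(x + √618). The splitting field is K = Q(√618). Since 618 is squarefree and > 1, it is not a perfect square, so x^2 - 618 is irreducible over Q and [Q(√618) : Q] = 2. Hence [K : Q] = 2.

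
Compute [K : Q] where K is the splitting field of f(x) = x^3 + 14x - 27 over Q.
[K : Q] = 6

By the rational root test, any rational root of the monic integer polynomial f(x) = x^3 + 14x - 27 must be an integer dividing the constant term -27, i.e. one of ±{1, 3, 9, 27}. Evaluating: f(1) = -12, f(-1) = -42, f(3) = 42, f(-3) = -96, f(9) = 828, f(-9) = -882, f(27) = 20034, f(-27) = -20088; none is 0, so f has no rational root and is therefore irreducible over Q (a cubic with no linear factor over a field is irreducible). For an irreducible cubic, the Galois group is A_3 or S_3 according as the discriminant disc(f) = -4a^3 - 27b^2 = -4·(14)^3 - 27·(-27)^2 = -30659 is or is not a square in Q. Here disc(f) = -30659 is not a perfect square in Q, so the Galois group of f over Q is not contained in A_3 and must be all of S_3. The splitting field has degree |S_3| = 6 over Q, so [K : Q] = 6.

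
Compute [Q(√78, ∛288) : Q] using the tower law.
[Q(√78, ∛288) : Q] = 6

Let L = Q(√78, ∛288). Since Q(√78) ⊂ L and [Q(√78):Q] = 2, the tower law gives 2 | [L:Q]. Likewise Q(∛288) ⊂ L with [Q(∛288):Q] = 3 (because 288 is not a perfect cube), so 3 | [L:Q]. As gcd(2,3) = 1, [L:Q] is divisible by 6. Conversely L is generated over Q by √78 and ∛288, so [L:Q] ≤ 2·3 = 6. Therefore [Q(√78, ∛288) : Q] = 6.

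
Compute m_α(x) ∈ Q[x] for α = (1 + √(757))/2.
m_α(x) = x^2 - x - 189

From 2α - 1 = √(757), squaring gives (2α - 1)^2 = 757, i.e. 4α^2 - 4α + 1 = 757, so α^2 - α + (1 - 757)/4 = 0. Since 757 ≡ 1 (mod 4), (1 - 757)/4 = -189 ∈ Z. The polynomial x^2 - x - 189 has discriminant 1 - 4·(-189) = 757, which is not a perfect square in Q (d = 757 is squarefree and ≠ 1), so x^2 - x - 189 is irreducible over Q. It is the minimal polynomial of α.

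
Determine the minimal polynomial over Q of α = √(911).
m_α(x) = x^2 - 911

α satisfies α^2 - 911 = 0, so x^2 - 911 annihilates α. Since d = 911 is squarefree and ≠ 1, it is not a perfect square in Q, so x^2 - 911 has no rational root and is therefore irreducible over Q (a degree-2 polynomial over a field is irreducible iff it has no root). Hence m_α(x) = x^2 - 911.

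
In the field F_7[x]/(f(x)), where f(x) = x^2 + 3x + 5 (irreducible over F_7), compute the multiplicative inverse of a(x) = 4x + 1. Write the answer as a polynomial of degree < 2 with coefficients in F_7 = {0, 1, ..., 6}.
a(x)^(-1) ≡ 4x + 4 (mod f(x))

Since f is irreducible over F_7, F_7[x]/(f) is a field and a(x) ≠ 0 has an inverse. Apply the extended Euclidean algorithm to f(x) and a(x) in F_7[x]: f(x) = (2x + 2)·a(x) + (3). The last nonzero remainder is the constant 3 = gcd(f, a) in F_7. Back-substituting through the division chain expresses 3 = s(x)·a(x) + t(x)·f(x) with s(x) ≡ 5x + 5 (mod f), so (5x + 5)·a(x) ≡ 3 (mod f). Multiplying by 3^(-1) ≡ 5 in F_7 gives a(x)^(-1) ≡ 5·(5x + 5) ≡ 4x + 4 (mod f). Check: (4x + 1)·(4x + 4) = 2x^2 + 6x + 4 ≡ 1 (mod x^2 + 3x + 5).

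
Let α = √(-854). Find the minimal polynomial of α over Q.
m_α(x) = x^2 + 854

α satisfies α^2 + 854 = 0, so x^2 + 854 annihilates α. Since d = -854 is squarefree and ≠ 1, it is not a perfect square in Q, so x^2 + 854 has no rational root and is therefore irreducible over Q (a degree-2 polynomial over a field is irreducible iff it has no root). Hence m_α(x) = x^2 + 854.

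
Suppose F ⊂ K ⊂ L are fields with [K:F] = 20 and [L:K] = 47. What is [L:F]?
[L:F] = 940

The tower law says that for any tower of field extensions F ⊂ K ⊂ L with finite degrees, [L:F] = [L:K] · [K:F]. Here this gives [L:F] = 47 · 20 = 940.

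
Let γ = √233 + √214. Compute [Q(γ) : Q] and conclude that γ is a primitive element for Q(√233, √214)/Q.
[Q(γ) : Q] = 4 (equivalently, Q(γ) = Q(√233, √214))

Obviously Q(γ) ⊆ Q(√233, √214), and [Q(√233, √214):Q] = 4 (since 233, 214 are distinct squarefree integers > 1 with 49862 not a perfect square). To show equality we compute the minimal polynomial of γ. From γ = √233 + √214: γ^2 = 233 + 2√(49862) + 214 = 447 + 2√(49862), so γ^2 - 447 = 2√(49862); squaring, (γ^2 - 447)^2 = 4·49862, i.e. γ^4 - 894γ^2 + 199809 - 199448 = 0, i.e. γ^4 - 894γ^2 + 361 = 0. So γ is a root of x^4 - 894x^2 + 361. This polynomial is irreducible over Q: it has no rational root (each ±√233 ± √214 is irrational), and any factorization into two quadratics over Q would force √(49862) ∈ Q (pairing opposite roots) or √233, √214 ∈ Q (other pairings), all impossible. Hence [Q(γ):Q] = 4 = [Q(√233, √214):Q], so Q(γ) = Q(√233, √214).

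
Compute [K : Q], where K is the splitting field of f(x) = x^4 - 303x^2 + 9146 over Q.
[K : Q] = 4

Solving the quadratic in x^2: x^2 = (303 ± √(303^2 - 4·9146))/2 = (303 ± √55225)/2 = (303 ± 235)/2, giving x^2 = 34 or x^2 = 269. So f(x) = (x^2 - 34)(x^2 - 269) and the roots of f are ±√34, ±√269. Hence the splitting field is K = Q(√34, √269). Since 34 and 269 are distinct squarefree integers > 1, their product 9146 is not a perfect square, so √269 ∉ Q(√34). By the tower law [K:Q] = [Q(√34,√269):Q(√34)] · [Q(√34):Q] = 2 · 2 = 4.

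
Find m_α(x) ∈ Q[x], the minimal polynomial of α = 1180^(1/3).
m_α(x) = x^3 - 1180

α satisfies α^3 = 1180, so x^3 - 1180 annihilates α. By the rational root test, a rational root p/q (in lowest terms) of x^3 - 1180 would satisfy p^3 = 1180 q^3, forcing q = 1 and p^3 = 1180; but 1180 is not a perfect cube, contradiction. A monic cubic over Q with no rational root is irreducible (any nontrivial factorization would include a linear factor). Hence x^3 - 1180 is the minimal polynomial of α, and in particular [Q(α):Q] = 3.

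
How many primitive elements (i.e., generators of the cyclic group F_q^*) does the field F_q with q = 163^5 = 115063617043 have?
There are φ(115063617042) = 33696000000 primitive elements

F_q^* is cyclic of order q - 1 = 115063617042. A cyclic group of order m has exactly φ(m) generators. Here m = 115063617042 = 2 · 3^4 · 11 · 31 · 1301 · 1601, so the number of primitive elements is φ(115063617042) = 33696000000.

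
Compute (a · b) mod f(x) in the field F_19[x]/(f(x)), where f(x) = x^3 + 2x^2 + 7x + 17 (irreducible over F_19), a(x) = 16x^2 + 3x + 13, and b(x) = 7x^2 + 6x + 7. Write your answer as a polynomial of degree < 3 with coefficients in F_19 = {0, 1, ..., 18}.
a · b ≡ 12x^2 + 8x + 10 (mod f(x))

Multiply in F_19[x]: a(x)·b(x) = (16x^2 + 3x + 13)·(7x^2 + 6x + 7) = 17x^4 + 3x^3 + 12x^2 + 4x + 15. This has degree ≥ 3, so divide by f(x) over F_19: 17x^4 + 3x^3 + 12x^2 + 4x + 15 = (17x + 7)·(x^3 + 2x^2 + 7x + 17) + (12x^2 + 8x + 10). Hence a·b ≡ 12x^2 + 8x + 10 (mod f). (F_19[x]/(f) is a field with 19^3 = 6859 elements since f is irreducible of degree 3.)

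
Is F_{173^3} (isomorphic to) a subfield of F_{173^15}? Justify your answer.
Yes: F_{173^3} is a subfield of F_{173^15}

F_{p^m} embeds in F_{p^n} iff m | n (since F_{p^n} is the splitting field of x^(p^n) - x, and F_{p^m} ⊂ F_{p^n} forces p^n to be a power of p^m, i.e. m | n; conversely if m | n then every root of x^(p^m) - x is a root of x^(p^n) - x). Here 3 | 15 (since 15 = 5·3), so F_{173^3} is a subfield of F_{173^15}, and [F_{173^15} : F_{173^3}] = 15/3 = 5.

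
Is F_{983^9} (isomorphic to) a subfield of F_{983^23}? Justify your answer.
No: F_{983^9} is not a subfield of F_{983^23}

F_{p^m} embeds in F_{p^n} iff m | n. Here 9 ∤ 23 (since 23 = 2·9 + 5 with remainder 5 ≠ 0), so F_{983^9} is not a subfield of F_{983^23}. Equivalently: if it were, the tower law would give 9 = [F_{983^9}:F_983] dividing [F_{983^23}:F_983] = 23, contradiction.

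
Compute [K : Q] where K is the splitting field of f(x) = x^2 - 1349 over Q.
[K : Q] = 2

f(x) = x^2 - 1349 factors as (x - √1349)(x + √1349). The splitting field is K = Q(√1349). Since 1349 is squarefree and > 1, it is not a perfect square, so x^2 - 1349 is irreducible over Q and [Q(√1349) : Q] = 2. Hence [K : Q] = 2.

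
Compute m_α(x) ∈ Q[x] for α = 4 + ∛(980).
m_α(x) = x^3 - 12x^2 + 48x - 1044

Set β = α - 4 = ∛(980), so β^3 = 980. Then (α - 4)^3 - 980 = 0, i.e. α is a root of g(x) = (x - 4)^3 - 980 = x^3 - 12x^2 + 48x - 1044. Since g(x) = h(x - 4) where h(x) = x^3 - 980, and h is irreducible over Q (because 980 is not a perfect cube, so h has no rational root, and a monic cubic with no rational root is irreducible), g is also irreducible (irreducibility is preserved under the substitution x → x - 4). Hence m_α(x) = x^3 - 12x^2 + 48x - 1044.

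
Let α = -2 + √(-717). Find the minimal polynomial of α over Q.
m_α(x) = x^2 + 4x + 721

From α + 2 = √(-717), squaring gives (α + 2)^2 = -717, i.e. α^2 + 4α + 4 = -717, so α^2 + 4α + 721 = 0. The discriminant of x^2 + 4x + 721 is (4)^2 - 4·(721) = 16 - 2884 = -2868, and 4·(-717) is not a perfect square in Q since -717 is squarefree and ≠ 1. Hence x^2 + 4x + 721 is irreducible over Q and is the minimal polynomial of α.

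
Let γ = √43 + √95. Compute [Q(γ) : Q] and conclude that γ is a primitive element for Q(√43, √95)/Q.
[Q(γ) : Q] = 4 (equivalently, Q(γ) = Q(√43, √95))

Obviously Q(γ) ⊆ Q(√43, √95), and [Q(√43, √95):Q] = 4 (since 43, 95 are distinct squarefree integers > 1 with 4085 not a perfect square). To show equality we compute the minimal polynomial of γ. From γ = √43 + √95: γ^2 = 43 + 2√(4085) + 95 = 138 + 2√(4085), so γ^2 - 138 = 2√(4085); squaring, (γ^2 - 138)^2 = 4·4085, i.e. γ^4 - 276γ^2 + 19044 - 16340 = 0, i.e. γ^4 - 276γ^2 + 2704 = 0. So γ is a root of x^4 - 276x^2 + 2704. This polynomial is irreducible over Q: it has no rational root (each ±√43 ± √95 is irrational), and any factorization into two quadratics over Q would force √(4085) ∈ Q (pairing opposite roots) or √43, √95 ∈ Q (other pairings), all impossible. Hence [Q(γ):Q] = 4 = [Q(√43, √95):Q], so Q(γ) = Q(√43, √95).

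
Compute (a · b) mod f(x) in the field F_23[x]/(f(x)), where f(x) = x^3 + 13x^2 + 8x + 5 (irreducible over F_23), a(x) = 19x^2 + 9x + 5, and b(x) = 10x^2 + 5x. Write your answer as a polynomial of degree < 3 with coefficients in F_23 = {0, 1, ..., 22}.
a · b ≡ 13x^2 + 13x + 17 (mod f(x))

Multiply in F_23[x]: a(x)·b(x) = (19x^2 + 9x + 5)·(10x^2 + 5x) = 6x^4 + x^3 + 3x^2 + 2x. This has degree ≥ 3, so divide by f(x) over F_23: 6x^4 + x^3 + 3x^2 + 2x = (6x + 15)·(x^3 + 13x^2 + 8x + 5) + (13x^2 + 13x + 17). Hence a·b ≡ 13x^2 + 13x + 17 (mod f). (F_23[x]/(f) is a field with 23^3 = 12167 elements since f is irreducible of degree 3.)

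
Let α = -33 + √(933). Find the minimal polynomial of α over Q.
m_α(x) = x^2 + 66x + 156

From α + 33 = √(933), squaring gives (α + 33)^2 = 933, i.e. α^2 + 66α + 1089 = 933, so α^2 + 66α + 156 = 0. The discriminant of x^2 + 66x + 156 is (66)^2 - 4·(156) = 4356 - 624 = 3732, and 4·(933) is not a perfect square in Q since 933 is squarefree and ≠ 1. Hence x^2 + 66x + 156 is irreducible over Q and is the minimal polynomial of α.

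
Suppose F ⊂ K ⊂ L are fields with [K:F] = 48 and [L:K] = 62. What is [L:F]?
[L:F] = 2976

The tower law says that for any tower of field extensions F ⊂ K ⊂ L with finite degrees, [L:F] = [L:K] · [K:F]. Here this gives [L:F] = 62 · 48 = 2976.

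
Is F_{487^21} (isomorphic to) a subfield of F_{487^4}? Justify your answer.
No: F_{487^21} is not a subfield of F_{487^4}

F_{p^m} embeds in F_{p^n} iff m | n. Here 21 ∤ 4 (since 4 = 0·21 + 4 with remainder 4 ≠ 0), so F_{487^21} is not a subfield of F_{487^4}. Equivalently: if it were, the tower law would give 21 = [F_{487^21}:F_487] dividing [F_{487^4}:F_487] = 4, contradiction.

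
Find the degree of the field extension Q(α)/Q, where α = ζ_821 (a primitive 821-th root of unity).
[Q(α):Q] = 820

The minimal polynomial of ζ_821 over Q is the 821-th cyclotomic polynomial Φ_821(x), which is irreducible over Q and has degree φ(821) = 820. Hence [Q(α):Q] = φ(821) = 820.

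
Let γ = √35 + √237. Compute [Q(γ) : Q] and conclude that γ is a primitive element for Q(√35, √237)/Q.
[Q(γ) : Q] = 4 (equivalently, Q(γ) = Q(√35, √237))

Obviously Q(γ) ⊆ Q(√35, √237), and [Q(√35, √237):Q] = 4 (since 35, 237 are distinct squarefree integers > 1 with 8295 not a perfect square). To show equality we compute the minimal polynomial of γ. From γ = √35 + √237: γ^2 = 35 + 2√(8295) + 237 = 272 + 2√(8295), so γ^2 - 272 = 2√(8295); squaring, (γ^2 - 272)^2 = 4·8295, i.e. γ^4 - 544γ^2 + 73984 - 33180 = 0, i.e. γ^4 - 544γ^2 + 40804 = 0. So γ is a root of x^4 - 544x^2 + 40804. This polynomial is irreducible over Q: it has no rational root (each ±√35 ± √237 is irrational), and any factorization into two quadratics over Q would force √(8295) ∈ Q (pairing opposite roots) or √35, √237 ∈ Q (other pairings), all impossible. Hence [Q(γ):Q] = 4 = [Q(√35, √237):Q], so Q(γ) = Q(√35, √237).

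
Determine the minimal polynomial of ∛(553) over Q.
m_α(x) = x^3 - 553

α satisfies α^3 = 553, so x^3 - 553 annihilates α. By the rational root test, a rational root p/q (in lowest terms) of x^3 - 553 would satisfy p^3 = 553 q^3, forcing q = 1 and p^3 = 553; but 553 is not a perfect cube, contradiction. A monic cubic over Q with no rational root is irreducible (any nontrivial factorization would include a linear factor). Hence x^3 - 553 is the minimal polynomial of α, and in particular [Q(α):Q] = 3.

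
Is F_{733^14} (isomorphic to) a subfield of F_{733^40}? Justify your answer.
No: F_{733^14} is not a subfield of F_{733^40}

F_{p^m} embeds in F_{p^n} iff m | n. Here 14 ∤ 40 (since 40 = 2·14 + 12 with remainder 12 ≠ 0), so F_{733^14} is not a subfield of F_{733^40}. Equivalently: if it were, the tower law would give 14 = [F_{733^14}:F_733] dividing [F_{733^40}:F_733] = 40, contradiction.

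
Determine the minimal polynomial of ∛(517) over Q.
m_α(x) = x^3 - 517

α satisfies α^3 = 517, so x^3 - 517 annihilates α. By the rational root test, a rational root p/q (in lowest terms) of x^3 - 517 would satisfy p^3 = 517 q^3, forcing q = 1 and p^3 = 517; but 517 is not a perfect cube, contradiction. A monic cubic over Q with no rational root is irreducible (any nontrivial factorization would include a linear factor). Hence x^3 - 517 is the minimal polynomial of α, and in particular [Q(α):Q] = 3.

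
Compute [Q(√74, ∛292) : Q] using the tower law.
[Q(√74, ∛292) : Q] = 6

Let L = Q(√74, ∛292). Since Q(√74) ⊂ L and [Q(√74):Q] = 2, the tower law gives 2 | [L:Q]. Likewise Q(∛292) ⊂ L with [Q(∛292):Q] = 3 (because 292 is not a perfect cube), so 3 | [L:Q]. As gcd(2,3) = 1, [L:Q] is divisible by 6. Conversely L is generated over Q by √74 and ∛292, so [L:Q] ≤ 2·3 = 6. Therefore [Q(√74, ∛292) : Q] = 6.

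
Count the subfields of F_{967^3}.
F_{967^3} has 2 subfields

The subfields of F_{p^n} are exactly the fields F_{p^d} for d | n (each is the fixed field of the unique index-d subgroup of Gal(F_{p^n}/F_p) ≅ Z/nZ). The divisors of n = 3 are {1, 3}, giving 2 subfields: F_{967^1}, F_{967^3}.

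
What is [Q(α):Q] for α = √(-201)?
[Q(α):Q] = 2

[Q(α):Q] equals the degree of the minimal polynomial of α. Here α^2 = -201 and x^2 + 201 is irreducible (d = -201 is squarefree, ≠ 1, hence not a square), so deg(m_α) = 2. Thus [Q(α):Q] = 2.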